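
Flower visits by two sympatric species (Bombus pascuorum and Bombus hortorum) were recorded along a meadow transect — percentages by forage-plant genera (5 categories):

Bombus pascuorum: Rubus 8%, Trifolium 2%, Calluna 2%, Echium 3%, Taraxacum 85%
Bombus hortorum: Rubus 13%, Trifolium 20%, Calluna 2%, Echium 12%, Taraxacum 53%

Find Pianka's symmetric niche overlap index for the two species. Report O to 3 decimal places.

Convert percentages to proportions (divide by 100).
Σ p₁ᵢp₂ᵢ = 0.0104 + 0.0040 + 0.0004 + 0.0036 + 0.4505 = 0.4689
Σp_1ᵢ² = 0.08² + 0.02² + 0.02² + 0.03² + 0.85² = 0.0064 + 0.0004 + 0.0004 + 0.0009 + 0.7225 = 0.7306
Σp_2ᵢ² = 0.13² + 0.20² + 0.02² + 0.12² + 0.53² = 0.0169 + 0.0400 + 0.0004 + 0.0144 + 0.2809 = 0.3526
O = 0.4689 / √(0.7306 × 0.3526) = 0.4689 / 0.507553 = 0.92384

0.924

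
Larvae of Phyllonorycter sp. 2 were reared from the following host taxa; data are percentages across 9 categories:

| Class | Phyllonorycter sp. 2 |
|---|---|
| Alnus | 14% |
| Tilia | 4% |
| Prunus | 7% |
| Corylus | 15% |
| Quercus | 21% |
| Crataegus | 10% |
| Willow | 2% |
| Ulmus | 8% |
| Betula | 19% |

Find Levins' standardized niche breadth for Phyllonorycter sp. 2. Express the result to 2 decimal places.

Convert percentages to proportions (divide by 100).
Σpᵢ² = 0.14² + 0.04² + 0.07² + 0.15² + 0.21² + 0.10² + 0.02² + 0.08² + 0.19² = 0.0196 + 0.0016 + 0.0049 + 0.0225 + 0.0441 + 0.0100 + 0.0004 + 0.0064 + 0.0361 = 0.1456
B = 1 / 0.1456 = 6.8681
Bₛ = (B − 1)/(n − 1) = (6.8681 − 1)/(9 − 1) = 5.8681/8 = 0.7335

0.73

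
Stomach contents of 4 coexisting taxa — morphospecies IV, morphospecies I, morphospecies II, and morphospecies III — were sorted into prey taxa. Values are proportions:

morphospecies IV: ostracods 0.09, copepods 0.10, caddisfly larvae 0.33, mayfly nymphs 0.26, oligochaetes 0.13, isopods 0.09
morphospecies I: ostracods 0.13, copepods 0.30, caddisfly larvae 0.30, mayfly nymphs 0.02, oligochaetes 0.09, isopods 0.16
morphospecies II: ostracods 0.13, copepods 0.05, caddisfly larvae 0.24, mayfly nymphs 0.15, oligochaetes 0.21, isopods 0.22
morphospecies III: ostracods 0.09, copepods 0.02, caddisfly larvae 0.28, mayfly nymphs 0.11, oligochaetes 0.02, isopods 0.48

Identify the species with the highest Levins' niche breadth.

Σp_IVᵢ² = 0.09² + 0.10² + 0.33² + 0.26² + 0.13² + 0.09² = 0.0081 + 0.0100 + 0.1089 + 0.0676 + 0.0169 + 0.0081 = 0.2196
B_IV = 1 / 0.2196 = 4.5537
Σp_Iᵢ² = 0.13² + 0.30² + 0.30² + 0.02² + 0.09² + 0.16² = 0.0169 + 0.0900 + 0.0900 + 0.0004 + 0.0081 + 0.0256 = 0.2310
B_I = 1 / 0.2310 = 4.3290
Σp_IIᵢ² = 0.13² + 0.05² + 0.24² + 0.15² + 0.21² + 0.22² = 0.0169 + 0.0025 + 0.0576 + 0.0225 + 0.0441 + 0.0484 = 0.1920
B_II = 1 / 0.1920 = 5.2083
Σp_IIIᵢ² = 0.09² + 0.02² + 0.28² + 0.11² + 0.02² + 0.48² = 0.0081 + 0.0004 + 0.0784 + 0.0121 + 0.0004 + 0.2304 = 0.3298
B_III = 1 / 0.3298 = 3.0321
Highest B → broadest niche (most generalist): morphospecies II (B = 5.21).

morphospecies II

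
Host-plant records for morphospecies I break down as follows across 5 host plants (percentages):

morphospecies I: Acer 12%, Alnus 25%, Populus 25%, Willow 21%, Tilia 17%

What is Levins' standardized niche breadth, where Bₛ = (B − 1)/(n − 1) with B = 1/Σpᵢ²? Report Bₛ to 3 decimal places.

0.927

Convert percentages to proportions (divide by 100).
Σpᵢ² = 0.12² + 0.25² + 0.25² + 0.21² + 0.17² = 0.0144 + 0.0625 + 0.0625 + 0.0441 + 0.0289 = 0.2124
B = 1 / 0.2124 = 4.70810
Bₛ = (B − 1)/(n − 1) = (4.70810 − 1)/(5 − 1) = 3.70810/4 = 0.92703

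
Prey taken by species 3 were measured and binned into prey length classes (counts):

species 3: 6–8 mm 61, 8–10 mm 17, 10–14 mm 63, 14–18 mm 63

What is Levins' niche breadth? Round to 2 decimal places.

3.48

Proportions for species 3 (n=204): 61/204=0.2990, 17/204=0.0833, 63/204=0.3088, 63/204=0.3088
Σpᵢ² = 0.2990² + 0.0833² + 0.3088² + 0.3088² = 0.089401 + 0.006939 + 0.095357 + 0.095357 = 0.287054
B = 1 / 0.287054 = 3.4837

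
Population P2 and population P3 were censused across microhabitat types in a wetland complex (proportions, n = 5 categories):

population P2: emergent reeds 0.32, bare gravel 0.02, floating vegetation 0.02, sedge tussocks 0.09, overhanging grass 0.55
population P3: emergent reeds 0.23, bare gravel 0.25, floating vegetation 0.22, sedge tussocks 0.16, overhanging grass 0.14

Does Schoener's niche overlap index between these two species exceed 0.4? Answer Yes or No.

Σ|p₁ᵢ − p₂ᵢ| = 0.09 + 0.23 + 0.20 + 0.07 + 0.41 = 1.00
D = 1 − ½ × 1.00 = 1 − 0.500 = 0.5000
D = 0.5000 > 0.4 → Yes.

Yes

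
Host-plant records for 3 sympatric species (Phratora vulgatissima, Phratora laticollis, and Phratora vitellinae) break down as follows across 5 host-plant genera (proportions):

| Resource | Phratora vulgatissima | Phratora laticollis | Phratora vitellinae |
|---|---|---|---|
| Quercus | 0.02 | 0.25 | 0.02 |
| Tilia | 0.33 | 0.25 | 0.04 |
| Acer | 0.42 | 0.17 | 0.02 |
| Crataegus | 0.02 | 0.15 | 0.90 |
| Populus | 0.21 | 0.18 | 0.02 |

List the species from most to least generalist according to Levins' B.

Σp_vulgᵢ² = 0.02² + 0.33² + 0.42² + 0.02² + 0.21² = 0.0004 + 0.1089 + 0.1764 + 0.0004 + 0.0441 = 0.3302
B_vulg = 1 / 0.3302 = 3.0285
Σp_latiᵢ² = 0.25² + 0.25² + 0.17² + 0.15² + 0.18² = 0.0625 + 0.0625 + 0.0289 + 0.0225 + 0.0324 = 0.2088
B_lati = 1 / 0.2088 = 4.7893
Σp_viteᵢ² = 0.02² + 0.04² + 0.02² + 0.90² + 0.02² = 0.0004 + 0.0016 + 0.0004 + 0.8100 + 0.0004 = 0.8128
B_vite = 1 / 0.8128 = 1.2303
Ranking by B (broadest → narrowest): Phratora laticollis (4.79) > Phratora vulgatissima (3.03) > Phratora vitellinae (1.23)

Phratora laticollis > Phratora vulgatissima > Phratora vitellinae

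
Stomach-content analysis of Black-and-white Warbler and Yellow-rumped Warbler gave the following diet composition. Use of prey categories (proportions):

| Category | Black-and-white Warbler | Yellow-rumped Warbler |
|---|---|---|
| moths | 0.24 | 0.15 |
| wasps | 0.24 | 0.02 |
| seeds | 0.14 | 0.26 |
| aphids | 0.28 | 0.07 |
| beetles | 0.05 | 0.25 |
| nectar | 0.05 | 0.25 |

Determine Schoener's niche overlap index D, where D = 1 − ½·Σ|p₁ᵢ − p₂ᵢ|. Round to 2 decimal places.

Σ|p₁ᵢ − p₂ᵢ| = 0.09 + 0.22 + 0.12 + 0.21 + 0.20 + 0.20 = 1.04
D = 1 − ½ × 1.04 = 1 − 0.520 = 0.4800

0.48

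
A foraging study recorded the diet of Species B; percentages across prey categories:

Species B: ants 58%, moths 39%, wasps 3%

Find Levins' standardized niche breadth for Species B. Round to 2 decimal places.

Convert percentages to proportions (divide by 100).
Σpᵢ² = 0.58² + 0.39² + 0.03² = 0.3364 + 0.1521 + 0.0009 = 0.4894
B = 1 / 0.4894 = 2.0433
Bₛ = (B − 1)/(n − 1) = (2.0433 − 1)/(3 − 1) = 1.0433/2 = 0.5217

0.52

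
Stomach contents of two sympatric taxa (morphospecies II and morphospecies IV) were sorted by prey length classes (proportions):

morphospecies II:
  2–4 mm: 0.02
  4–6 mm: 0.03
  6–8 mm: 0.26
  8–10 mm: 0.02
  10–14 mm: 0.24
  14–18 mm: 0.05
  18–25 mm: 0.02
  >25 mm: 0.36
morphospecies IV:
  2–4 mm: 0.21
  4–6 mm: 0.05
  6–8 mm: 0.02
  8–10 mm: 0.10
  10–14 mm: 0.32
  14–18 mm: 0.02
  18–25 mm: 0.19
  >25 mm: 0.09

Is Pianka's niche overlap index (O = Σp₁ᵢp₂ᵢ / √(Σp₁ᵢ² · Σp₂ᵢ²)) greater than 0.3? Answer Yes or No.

Yes

Σ p₁ᵢp₂ᵢ = 0.0042 + 0.0015 + 0.0052 + 0.0020 + 0.0768 + 0.0010 + 0.0038 + 0.0324 = 0.1269
Σp_1ᵢ² = 0.02² + 0.03² + 0.26² + 0.02² + 0.24² + 0.05² + 0.02² + 0.36² = 0.0004 + 0.0009 + 0.0676 + 0.0004 + 0.0576 + 0.0025 + 0.0004 + 0.1296 = 0.2594
Σp_2ᵢ² = 0.21² + 0.05² + 0.02² + 0.10² + 0.32² + 0.02² + 0.19² + 0.09² = 0.0441 + 0.0025 + 0.0004 + 0.0100 + 0.1024 + 0.0004 + 0.0361 + 0.0081 = 0.2040
O = 0.1269 / √(0.2594 × 0.2040) = 0.1269 / 0.23004 = 0.5516
O = 0.5516 > 0.3 → Yes.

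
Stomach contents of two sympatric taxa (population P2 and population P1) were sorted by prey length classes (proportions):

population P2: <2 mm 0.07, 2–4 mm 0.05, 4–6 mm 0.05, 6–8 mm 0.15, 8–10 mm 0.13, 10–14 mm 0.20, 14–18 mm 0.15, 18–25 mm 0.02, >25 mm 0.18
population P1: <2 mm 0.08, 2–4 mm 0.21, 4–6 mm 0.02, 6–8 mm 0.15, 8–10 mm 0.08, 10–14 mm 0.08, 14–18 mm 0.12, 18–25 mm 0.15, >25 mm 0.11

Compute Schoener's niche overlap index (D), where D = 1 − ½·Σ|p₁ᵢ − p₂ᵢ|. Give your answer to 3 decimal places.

Σ|p₁ᵢ − p₂ᵢ| = 0.01 + 0.16 + 0.03 + 0.00 + 0.05 + 0.12 + 0.03 + 0.13 + 0.07 = 0.60
D = 1 − ½ × 0.60 = 1 − 0.300 = 0.70000

0.700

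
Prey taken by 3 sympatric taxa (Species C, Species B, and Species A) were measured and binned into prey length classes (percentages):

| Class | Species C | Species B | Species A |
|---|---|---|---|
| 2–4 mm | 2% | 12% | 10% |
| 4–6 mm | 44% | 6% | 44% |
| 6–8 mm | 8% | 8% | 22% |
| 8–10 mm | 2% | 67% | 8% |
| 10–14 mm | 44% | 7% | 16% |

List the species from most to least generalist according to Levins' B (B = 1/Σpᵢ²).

Convert percentages to proportions (divide by 100).
Σp_Cᵢ² = 0.02² + 0.44² + 0.08² + 0.02² + 0.44² = 0.0004 + 0.1936 + 0.0064 + 0.0004 + 0.1936 = 0.3944
B_C = 1 / 0.3944 = 2.5355
Σp_Bᵢ² = 0.12² + 0.06² + 0.08² + 0.67² + 0.07² = 0.0144 + 0.0036 + 0.0064 + 0.4489 + 0.0049 = 0.4782
B_B = 1 / 0.4782 = 2.0912
Σp_Aᵢ² = 0.10² + 0.44² + 0.22² + 0.08² + 0.16² = 0.0100 + 0.1936 + 0.0484 + 0.0064 + 0.0256 = 0.2840
B_A = 1 / 0.2840 = 3.5211
Ranking by B (broadest → narrowest): Species A (3.52) > Species C (2.54) > Species B (2.09)

Species A > Species C > Species B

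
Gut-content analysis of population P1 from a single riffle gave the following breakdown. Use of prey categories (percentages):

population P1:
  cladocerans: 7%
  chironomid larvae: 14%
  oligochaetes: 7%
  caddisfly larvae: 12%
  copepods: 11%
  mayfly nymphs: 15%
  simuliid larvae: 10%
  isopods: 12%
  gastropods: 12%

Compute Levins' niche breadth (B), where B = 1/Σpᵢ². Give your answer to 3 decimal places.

8.532

Convert percentages to proportions (divide by 100).
Σpᵢ² = 0.07² + 0.14² + 0.07² + 0.12² + 0.11² + 0.15² + 0.10² + 0.12² + 0.12² = 0.0049 + 0.0196 + 0.0049 + 0.0144 + 0.0121 + 0.0225 + 0.0100 + 0.0144 + 0.0144 = 0.1172
B = 1 / 0.1172 = 8.53242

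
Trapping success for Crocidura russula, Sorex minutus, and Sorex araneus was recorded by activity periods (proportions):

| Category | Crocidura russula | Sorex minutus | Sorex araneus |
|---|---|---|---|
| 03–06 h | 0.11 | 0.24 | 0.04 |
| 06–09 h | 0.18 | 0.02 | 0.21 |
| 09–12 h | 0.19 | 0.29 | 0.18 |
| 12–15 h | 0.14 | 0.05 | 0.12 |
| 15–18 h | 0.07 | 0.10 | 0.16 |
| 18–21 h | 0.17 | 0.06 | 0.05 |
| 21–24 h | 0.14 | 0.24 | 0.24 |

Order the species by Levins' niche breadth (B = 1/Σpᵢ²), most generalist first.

Crocidura russula > Sorex araneus > Sorex minutus

Σp_russᵢ² = 0.11² + 0.18² + 0.19² + 0.14² + 0.07² + 0.17² + 0.14² = 0.0121 + 0.0324 + 0.0361 + 0.0196 + 0.0049 + 0.0289 + 0.0196 = 0.1536
B_russ = 1 / 0.1536 = 6.5104
Σp_minuᵢ² = 0.24² + 0.02² + 0.29² + 0.05² + 0.10² + 0.06² + 0.24² = 0.0576 + 0.0004 + 0.0841 + 0.0025 + 0.0100 + 0.0036 + 0.0576 = 0.2158
B_minu = 1 / 0.2158 = 4.6339
Σp_aranᵢ² = 0.04² + 0.21² + 0.18² + 0.12² + 0.16² + 0.05² + 0.24² = 0.0016 + 0.0441 + 0.0324 + 0.0144 + 0.0256 + 0.0025 + 0.0576 = 0.1782
B_aran = 1 / 0.1782 = 5.6117
Ranking by B (broadest → narrowest): Crocidura russula (6.51) > Sorex araneus (5.61) > Sorex minutus (4.63)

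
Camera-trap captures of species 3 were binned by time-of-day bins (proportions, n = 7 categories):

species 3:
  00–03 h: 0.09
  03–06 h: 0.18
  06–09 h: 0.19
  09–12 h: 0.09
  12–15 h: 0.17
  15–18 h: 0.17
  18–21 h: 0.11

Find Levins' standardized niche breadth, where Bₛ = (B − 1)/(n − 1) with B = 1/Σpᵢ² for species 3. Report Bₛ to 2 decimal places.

Σpᵢ² = 0.09² + 0.18² + 0.19² + 0.09² + 0.17² + 0.17² + 0.11² = 0.0081 + 0.0324 + 0.0361 + 0.0081 + 0.0289 + 0.0289 + 0.0121 = 0.1546
B = 1 / 0.1546 = 6.4683
Bₛ = (B − 1)/(n − 1) = (6.4683 − 1)/(7 − 1) = 5.4683/6 = 0.9114

0.91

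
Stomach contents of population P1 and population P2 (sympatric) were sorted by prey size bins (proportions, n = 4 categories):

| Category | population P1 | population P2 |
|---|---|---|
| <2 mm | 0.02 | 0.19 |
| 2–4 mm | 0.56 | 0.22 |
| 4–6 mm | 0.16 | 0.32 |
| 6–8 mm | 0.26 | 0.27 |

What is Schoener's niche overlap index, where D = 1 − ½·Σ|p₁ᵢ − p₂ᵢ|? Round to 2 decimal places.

Σ|p₁ᵢ − p₂ᵢ| = 0.17 + 0.34 + 0.16 + 0.01 = 0.68
D = 1 − ½ × 0.68 = 1 − 0.340 = 0.6600

0.66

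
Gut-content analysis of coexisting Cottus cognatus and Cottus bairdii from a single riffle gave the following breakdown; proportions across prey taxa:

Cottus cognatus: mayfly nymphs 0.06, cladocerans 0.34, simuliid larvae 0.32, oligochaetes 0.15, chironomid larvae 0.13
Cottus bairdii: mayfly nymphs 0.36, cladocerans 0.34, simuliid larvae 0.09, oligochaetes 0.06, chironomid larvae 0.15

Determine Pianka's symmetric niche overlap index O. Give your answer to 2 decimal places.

Σ p₁ᵢp₂ᵢ = 0.0216 + 0.1156 + 0.0288 + 0.0090 + 0.0195 = 0.1945
Σp_1ᵢ² = 0.06² + 0.34² + 0.32² + 0.15² + 0.13² = 0.0036 + 0.1156 + 0.1024 + 0.0225 + 0.0169 = 0.2610
Σp_2ᵢ² = 0.36² + 0.34² + 0.09² + 0.06² + 0.15² = 0.1296 + 0.1156 + 0.0081 + 0.0036 + 0.0225 = 0.2794
O = 0.1945 / √(0.2610 × 0.2794) = 0.1945 / 0.27004 = 0.7203

0.72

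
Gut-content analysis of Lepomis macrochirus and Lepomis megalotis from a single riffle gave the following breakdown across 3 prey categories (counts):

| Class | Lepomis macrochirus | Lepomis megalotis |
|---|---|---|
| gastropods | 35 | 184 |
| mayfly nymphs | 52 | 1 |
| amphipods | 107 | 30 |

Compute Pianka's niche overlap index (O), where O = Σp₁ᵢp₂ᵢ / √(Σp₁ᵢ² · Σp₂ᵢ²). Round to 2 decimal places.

Proportions for Lepomis macrochirus (n=194): 35/194=0.1804, 52/194=0.2680, 107/194=0.5515
Proportions for Lepomis megalotis (n=215): 184/215=0.8558, 1/215=0.0047, 30/215=0.1395
Σ p₁ᵢp₂ᵢ = 0.154386 + 0.001260 + 0.076934 = 0.232580
Σp_1ᵢ² = 0.1804² + 0.2680² + 0.5515² = 0.032544 + 0.071824 + 0.304152 = 0.408520
Σp_2ᵢ² = 0.8558² + 0.0047² + 0.1395² = 0.732394 + 0.000022 + 0.019460 = 0.751876
O = 0.232580 / √(0.408520 × 0.751876) = 0.232580 / 0.5542169 = 0.4197

0.42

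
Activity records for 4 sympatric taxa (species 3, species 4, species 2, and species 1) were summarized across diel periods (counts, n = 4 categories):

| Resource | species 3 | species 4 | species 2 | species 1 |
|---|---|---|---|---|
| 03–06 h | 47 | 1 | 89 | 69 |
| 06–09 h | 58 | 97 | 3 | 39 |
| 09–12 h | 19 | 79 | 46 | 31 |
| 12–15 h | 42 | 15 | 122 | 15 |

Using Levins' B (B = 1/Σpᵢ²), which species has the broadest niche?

species 3

Proportions for species 3 (n=166): 47/166=0.2831, 58/166=0.3494, 19/166=0.1145, 42/166=0.2530
Proportions for species 4 (n=192): 1/192=0.0052, 97/192=0.5052, 79/192=0.4115, 15/192=0.0781
Proportions for species 2 (n=260): 89/260=0.3423, 3/260=0.0115, 46/260=0.1769, 122/260=0.4692
Proportions for species 1 (n=154): 69/154=0.4481, 39/154=0.2532, 31/154=0.2013, 15/154=0.0974
Σp_3ᵢ² = 0.2831² + 0.3494² + 0.1145² + 0.2530² = 0.080146 + 0.122080 + 0.013110 + 0.064009 = 0.279345
B_3 = 1 / 0.279345 = 3.5798
Σp_4ᵢ² = 0.0052² + 0.5052² + 0.4115² + 0.0781² = 0.000027 + 0.255227 + 0.169332 + 0.006100 = 0.430686
B_4 = 1 / 0.430686 = 2.3219
Σp_2ᵢ² = 0.3423² + 0.0115² + 0.1769² + 0.4692² = 0.117169 + 0.000132 + 0.031294 + 0.220149 = 0.368744
B_2 = 1 / 0.368744 = 2.7119
Σp_1ᵢ² = 0.4481² + 0.2532² + 0.2013² + 0.0974² = 0.200794 + 0.064110 + 0.040522 + 0.009487 = 0.314913
B_1 = 1 / 0.314913 = 3.1755
Highest B → broadest niche (most generalist): species 3 (B = 3.58).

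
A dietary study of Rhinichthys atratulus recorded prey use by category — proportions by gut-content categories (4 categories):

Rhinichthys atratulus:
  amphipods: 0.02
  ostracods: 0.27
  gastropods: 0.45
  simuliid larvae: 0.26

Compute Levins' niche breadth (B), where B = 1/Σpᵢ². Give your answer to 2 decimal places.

2.91

Σpᵢ² = 0.02² + 0.27² + 0.45² + 0.26² = 0.0004 + 0.0729 + 0.2025 + 0.0676 = 0.3434
B = 1 / 0.3434 = 2.9121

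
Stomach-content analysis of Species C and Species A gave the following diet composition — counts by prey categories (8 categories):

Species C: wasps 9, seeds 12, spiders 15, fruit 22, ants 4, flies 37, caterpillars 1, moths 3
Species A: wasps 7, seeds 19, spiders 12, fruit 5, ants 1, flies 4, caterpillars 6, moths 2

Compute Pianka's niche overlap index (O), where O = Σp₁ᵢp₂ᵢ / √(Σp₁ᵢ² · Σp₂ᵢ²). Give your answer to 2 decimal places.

Proportions for Species C (n=103): 9/103=0.0874, 12/103=0.1165, 15/103=0.1456, 22/103=0.2136, 4/103=0.0388, 37/103=0.3592, 1/103=0.0097, 3/103=0.0291
Proportions for Species A (n=56): 7/56=0.1250, 19/56=0.3393, 12/56=0.2143, 5/56=0.0893, 1/56=0.0179, 4/56=0.0714, 6/56=0.1071, 2/56=0.0357
Σ p₁ᵢp₂ᵢ = 0.010925 + 0.039528 + 0.031202 + 0.019074 + 0.000695 + 0.025647 + 0.001039 + 0.001039 = 0.129149
Σp_1ᵢ² = 0.0874² + 0.1165² + 0.1456² + 0.2136² + 0.0388² + 0.3592² + 0.0097² + 0.0291² = 0.007639 + 0.013572 + 0.021199 + 0.045625 + 0.001505 + 0.129025 + 0.000094 + 0.000847 = 0.219506
Σp_2ᵢ² = 0.1250² + 0.3393² + 0.2143² + 0.0893² + 0.0179² + 0.0714² + 0.1071² + 0.0357² = 0.015625 + 0.115124 + 0.045924 + 0.007974 + 0.000320 + 0.005098 + 0.011470 + 0.001274 = 0.202809
O = 0.129149 / √(0.219506 × 0.202809) = 0.129149 / 0.2109924 = 0.6121

0.61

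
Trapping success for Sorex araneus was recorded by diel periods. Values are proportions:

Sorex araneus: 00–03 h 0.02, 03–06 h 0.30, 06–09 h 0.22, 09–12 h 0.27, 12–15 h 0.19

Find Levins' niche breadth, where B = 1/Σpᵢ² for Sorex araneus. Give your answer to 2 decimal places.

4.04

Σpᵢ² = 0.02² + 0.30² + 0.22² + 0.27² + 0.19² = 0.0004 + 0.0900 + 0.0484 + 0.0729 + 0.0361 = 0.2478
B = 1 / 0.2478 = 4.0355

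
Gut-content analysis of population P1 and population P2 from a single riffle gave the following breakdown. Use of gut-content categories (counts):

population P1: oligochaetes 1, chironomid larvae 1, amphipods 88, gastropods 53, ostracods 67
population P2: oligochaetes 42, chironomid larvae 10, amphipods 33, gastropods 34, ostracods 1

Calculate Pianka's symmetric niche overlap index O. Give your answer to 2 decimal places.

Proportions for population P1 (n=210): 1/210=0.0048, 1/210=0.0048, 88/210=0.4190, 53/210=0.2524, 67/210=0.3190
Proportions for population P2 (n=120): 42/120=0.3500, 10/120=0.0833, 33/120=0.2750, 34/120=0.2833, 1/120=0.0083
Σ p₁ᵢp₂ᵢ = 0.001680 + 0.000400 + 0.115225 + 0.071505 + 0.002648 = 0.191458
Σp_1ᵢ² = 0.0048² + 0.0048² + 0.4190² + 0.2524² + 0.3190² = 0.000023 + 0.000023 + 0.175561 + 0.063706 + 0.101761 = 0.341074
Σp_2ᵢ² = 0.3500² + 0.0833² + 0.2750² + 0.2833² + 0.0083² = 0.122500 + 0.006939 + 0.075625 + 0.080259 + 0.000069 = 0.285392
O = 0.191458 / √(0.341074 × 0.285392) = 0.191458 / 0.3119933 = 0.6137

0.61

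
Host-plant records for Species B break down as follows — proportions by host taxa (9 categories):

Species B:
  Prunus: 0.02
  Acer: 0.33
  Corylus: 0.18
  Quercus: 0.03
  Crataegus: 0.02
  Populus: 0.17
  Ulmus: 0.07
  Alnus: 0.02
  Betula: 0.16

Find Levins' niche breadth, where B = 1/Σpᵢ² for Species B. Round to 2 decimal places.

Σpᵢ² = 0.02² + 0.33² + 0.18² + 0.03² + 0.02² + 0.17² + 0.07² + 0.02² + 0.16² = 0.0004 + 0.1089 + 0.0324 + 0.0009 + 0.0004 + 0.0289 + 0.0049 + 0.0004 + 0.0256 = 0.2028
B = 1 / 0.2028 = 4.9310

4.93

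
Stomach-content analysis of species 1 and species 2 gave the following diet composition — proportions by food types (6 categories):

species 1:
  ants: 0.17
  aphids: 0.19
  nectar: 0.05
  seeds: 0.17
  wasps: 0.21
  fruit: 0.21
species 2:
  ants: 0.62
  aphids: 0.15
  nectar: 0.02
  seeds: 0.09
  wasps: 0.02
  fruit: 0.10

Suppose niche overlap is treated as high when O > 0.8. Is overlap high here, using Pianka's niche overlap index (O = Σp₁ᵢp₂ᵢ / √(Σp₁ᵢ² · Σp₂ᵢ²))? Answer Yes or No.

No

Σ p₁ᵢp₂ᵢ = 0.1054 + 0.0285 + 0.0010 + 0.0153 + 0.0042 + 0.0210 = 0.1754
Σp_1ᵢ² = 0.17² + 0.19² + 0.05² + 0.17² + 0.21² + 0.21² = 0.0289 + 0.0361 + 0.0025 + 0.0289 + 0.0441 + 0.0441 = 0.1846
Σp_2ᵢ² = 0.62² + 0.15² + 0.02² + 0.09² + 0.02² + 0.10² = 0.3844 + 0.0225 + 0.0004 + 0.0081 + 0.0004 + 0.0100 = 0.4258
O = 0.1754 / √(0.1846 × 0.4258) = 0.1754 / 0.28036 = 0.6256
O = 0.6256 < 0.8 → No.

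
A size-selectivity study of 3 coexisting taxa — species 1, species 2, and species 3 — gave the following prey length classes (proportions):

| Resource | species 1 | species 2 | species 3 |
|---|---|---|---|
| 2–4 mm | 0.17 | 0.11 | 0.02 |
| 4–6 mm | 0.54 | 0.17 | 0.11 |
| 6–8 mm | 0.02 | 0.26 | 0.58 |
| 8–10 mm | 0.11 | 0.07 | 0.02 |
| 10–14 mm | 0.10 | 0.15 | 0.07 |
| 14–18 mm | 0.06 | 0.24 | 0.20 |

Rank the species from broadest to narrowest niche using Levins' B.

Σp_1ᵢ² = 0.17² + 0.54² + 0.02² + 0.11² + 0.10² + 0.06² = 0.0289 + 0.2916 + 0.0004 + 0.0121 + 0.0100 + 0.0036 = 0.3466
B_1 = 1 / 0.3466 = 2.8852
Σp_2ᵢ² = 0.11² + 0.17² + 0.26² + 0.07² + 0.15² + 0.24² = 0.0121 + 0.0289 + 0.0676 + 0.0049 + 0.0225 + 0.0576 = 0.1936
B_2 = 1 / 0.1936 = 5.1653
Σp_3ᵢ² = 0.02² + 0.11² + 0.58² + 0.02² + 0.07² + 0.20² = 0.0004 + 0.0121 + 0.3364 + 0.0004 + 0.0049 + 0.0400 = 0.3942
B_3 = 1 / 0.3942 = 2.5368
Ranking by B (broadest → narrowest): species 2 (5.17) > species 1 (2.89) > species 3 (2.54)

species 2 > species 1 > species 3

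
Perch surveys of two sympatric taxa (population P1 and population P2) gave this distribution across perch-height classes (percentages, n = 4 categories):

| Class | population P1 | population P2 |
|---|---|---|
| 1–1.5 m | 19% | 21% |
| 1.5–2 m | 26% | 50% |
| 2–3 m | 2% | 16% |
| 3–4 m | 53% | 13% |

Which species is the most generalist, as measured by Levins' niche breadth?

Convert percentages to proportions (divide by 100).
Σp_P1ᵢ² = 0.19² + 0.26² + 0.02² + 0.53² = 0.0361 + 0.0676 + 0.0004 + 0.2809 = 0.3850
B_P1 = 1 / 0.3850 = 2.5974
Σp_P2ᵢ² = 0.21² + 0.50² + 0.16² + 0.13² = 0.0441 + 0.2500 + 0.0256 + 0.0169 = 0.3366
B_P2 = 1 / 0.3366 = 2.9709
Highest B → broadest niche (most generalist): population P2 (B = 2.97).

population P2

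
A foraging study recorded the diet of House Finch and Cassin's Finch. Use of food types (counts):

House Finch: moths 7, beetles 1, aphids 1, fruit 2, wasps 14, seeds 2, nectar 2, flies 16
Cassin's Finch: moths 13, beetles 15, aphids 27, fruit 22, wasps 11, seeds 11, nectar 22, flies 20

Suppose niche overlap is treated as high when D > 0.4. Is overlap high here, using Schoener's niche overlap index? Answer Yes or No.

Yes

Proportions for House Finch (n=45): 7/45=0.1556, 1/45=0.0222, 1/45=0.0222, 2/45=0.0444, 14/45=0.3111, 2/45=0.0444, 2/45=0.0444, 16/45=0.3556
Proportions for Cassin's Finch (n=141): 13/141=0.0922, 15/141=0.1064, 27/141=0.1915, 22/141=0.1560, 11/141=0.0780, 11/141=0.0780, 22/141=0.1560, 20/141=0.1418
Σ|p₁ᵢ − p₂ᵢ| = 0.0634 + 0.0842 + 0.1693 + 0.1116 + 0.2331 + 0.0336 + 0.1116 + 0.2138 = 1.0206
D = 1 − ½ × 1.0206 = 1 − 0.51030 = 0.48970
D = 0.48970 > 0.4 → Yes.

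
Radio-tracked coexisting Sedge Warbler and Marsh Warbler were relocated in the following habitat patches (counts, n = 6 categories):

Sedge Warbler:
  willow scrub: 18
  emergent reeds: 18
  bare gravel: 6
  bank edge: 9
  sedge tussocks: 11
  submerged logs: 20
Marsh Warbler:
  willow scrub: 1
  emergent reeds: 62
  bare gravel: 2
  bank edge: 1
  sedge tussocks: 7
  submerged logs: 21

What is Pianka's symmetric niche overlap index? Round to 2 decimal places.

Proportions for Sedge Warbler (n=82): 18/82=0.2195, 18/82=0.2195, 6/82=0.0732, 9/82=0.1098, 11/82=0.1341, 20/82=0.2439
Proportions for Marsh Warbler (n=94): 1/94=0.0106, 62/94=0.6596, 2/94=0.0213, 1/94=0.0106, 7/94=0.0745, 21/94=0.2234
Σ p₁ᵢp₂ᵢ = 0.002327 + 0.144782 + 0.001559 + 0.001164 + 0.009990 + 0.054487 = 0.214309
Σp_1ᵢ² = 0.2195² + 0.2195² + 0.0732² + 0.1098² + 0.1341² + 0.2439² = 0.048180 + 0.048180 + 0.005358 + 0.012056 + 0.017983 + 0.059487 = 0.191244
Σp_2ᵢ² = 0.0106² + 0.6596² + 0.0213² + 0.0106² + 0.0745² + 0.2234² = 0.000112 + 0.435072 + 0.000454 + 0.000112 + 0.005550 + 0.049908 = 0.491208
O = 0.214309 / √(0.191244 × 0.491208) = 0.214309 / 0.3064973 = 0.6992

0.70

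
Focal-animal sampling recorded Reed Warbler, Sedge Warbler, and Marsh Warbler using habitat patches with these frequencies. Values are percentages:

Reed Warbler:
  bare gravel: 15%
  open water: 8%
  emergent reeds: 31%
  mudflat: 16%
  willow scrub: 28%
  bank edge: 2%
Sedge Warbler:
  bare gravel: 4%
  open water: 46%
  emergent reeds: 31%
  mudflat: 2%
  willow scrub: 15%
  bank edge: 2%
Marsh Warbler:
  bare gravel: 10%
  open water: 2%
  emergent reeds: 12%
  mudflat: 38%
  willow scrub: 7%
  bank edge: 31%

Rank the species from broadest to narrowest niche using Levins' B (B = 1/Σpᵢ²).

Convert percentages to proportions (divide by 100).
Σp_Reedᵢ² = 0.15² + 0.08² + 0.31² + 0.16² + 0.28² + 0.02² = 0.0225 + 0.0064 + 0.0961 + 0.0256 + 0.0784 + 0.0004 = 0.2294
B_Reed = 1 / 0.2294 = 4.3592
Σp_Sedgᵢ² = 0.04² + 0.46² + 0.31² + 0.02² + 0.15² + 0.02² = 0.0016 + 0.2116 + 0.0961 + 0.0004 + 0.0225 + 0.0004 = 0.3326
B_Sedg = 1 / 0.3326 = 3.0066
Σp_Marsᵢ² = 0.10² + 0.02² + 0.12² + 0.38² + 0.07² + 0.31² = 0.0100 + 0.0004 + 0.0144 + 0.1444 + 0.0049 + 0.0961 = 0.2702
B_Mars = 1 / 0.2702 = 3.7010
Ranking by B (broadest → narrowest): Reed Warbler (4.36) > Marsh Warbler (3.70) > Sedge Warbler (3.01)

Reed Warbler > Marsh Warbler > Sedge Warbler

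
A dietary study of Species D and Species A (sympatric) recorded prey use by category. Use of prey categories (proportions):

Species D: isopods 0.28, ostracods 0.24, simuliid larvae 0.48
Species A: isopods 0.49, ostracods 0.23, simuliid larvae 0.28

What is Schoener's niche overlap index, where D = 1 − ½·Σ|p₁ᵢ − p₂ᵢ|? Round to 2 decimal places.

0.79

Σ|p₁ᵢ − p₂ᵢ| = 0.21 + 0.01 + 0.20 = 0.42
D = 1 − ½ × 0.42 = 1 − 0.210 = 0.7900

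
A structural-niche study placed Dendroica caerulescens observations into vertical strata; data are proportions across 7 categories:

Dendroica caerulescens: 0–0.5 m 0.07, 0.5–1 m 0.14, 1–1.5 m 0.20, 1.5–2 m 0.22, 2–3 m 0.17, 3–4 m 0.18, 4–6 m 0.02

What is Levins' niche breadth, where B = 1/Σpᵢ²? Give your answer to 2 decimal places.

Σpᵢ² = 0.07² + 0.14² + 0.20² + 0.22² + 0.17² + 0.18² + 0.02² = 0.0049 + 0.0196 + 0.0400 + 0.0484 + 0.0289 + 0.0324 + 0.0004 = 0.1746
B = 1 / 0.1746 = 5.7274

5.73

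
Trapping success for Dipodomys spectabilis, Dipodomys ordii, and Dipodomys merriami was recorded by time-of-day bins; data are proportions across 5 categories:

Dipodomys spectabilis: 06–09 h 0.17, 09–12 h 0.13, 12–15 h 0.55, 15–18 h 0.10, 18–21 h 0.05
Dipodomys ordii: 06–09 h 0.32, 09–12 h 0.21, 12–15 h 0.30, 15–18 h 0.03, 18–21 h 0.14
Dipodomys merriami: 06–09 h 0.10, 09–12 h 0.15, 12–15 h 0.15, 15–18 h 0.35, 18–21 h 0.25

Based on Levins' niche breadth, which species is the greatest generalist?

Dipodomys merriami

Σp_specᵢ² = 0.17² + 0.13² + 0.55² + 0.10² + 0.05² = 0.0289 + 0.0169 + 0.3025 + 0.0100 + 0.0025 = 0.3608
B_spec = 1 / 0.3608 = 2.7716
Σp_ordiᵢ² = 0.32² + 0.21² + 0.30² + 0.03² + 0.14² = 0.1024 + 0.0441 + 0.0900 + 0.0009 + 0.0196 = 0.2570
B_ordi = 1 / 0.2570 = 3.8911
Σp_merrᵢ² = 0.10² + 0.15² + 0.15² + 0.35² + 0.25² = 0.0100 + 0.0225 + 0.0225 + 0.1225 + 0.0625 = 0.2400
B_merr = 1 / 0.2400 = 4.1667
Highest B → broadest niche (most generalist): Dipodomys merriami (B = 4.17).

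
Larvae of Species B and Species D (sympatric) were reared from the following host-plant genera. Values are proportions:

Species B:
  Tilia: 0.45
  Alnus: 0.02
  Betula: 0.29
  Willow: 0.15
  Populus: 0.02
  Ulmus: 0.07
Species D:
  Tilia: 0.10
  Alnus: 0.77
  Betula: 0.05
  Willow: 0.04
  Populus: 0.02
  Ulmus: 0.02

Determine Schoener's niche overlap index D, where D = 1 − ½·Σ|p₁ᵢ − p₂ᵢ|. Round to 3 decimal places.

0.250

Σ|p₁ᵢ − p₂ᵢ| = 0.35 + 0.75 + 0.24 + 0.11 + 0.00 + 0.05 = 1.50
D = 1 − ½ × 1.50 = 1 − 0.750 = 0.25000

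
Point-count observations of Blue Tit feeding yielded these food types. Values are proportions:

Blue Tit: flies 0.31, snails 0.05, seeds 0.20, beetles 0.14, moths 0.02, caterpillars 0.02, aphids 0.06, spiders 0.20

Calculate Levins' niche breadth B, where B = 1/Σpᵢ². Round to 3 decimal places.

4.936

Σpᵢ² = 0.31² + 0.05² + 0.20² + 0.14² + 0.02² + 0.02² + 0.06² + 0.20² = 0.0961 + 0.0025 + 0.0400 + 0.0196 + 0.0004 + 0.0004 + 0.0036 + 0.0400 = 0.2026
B = 1 / 0.2026 = 4.93583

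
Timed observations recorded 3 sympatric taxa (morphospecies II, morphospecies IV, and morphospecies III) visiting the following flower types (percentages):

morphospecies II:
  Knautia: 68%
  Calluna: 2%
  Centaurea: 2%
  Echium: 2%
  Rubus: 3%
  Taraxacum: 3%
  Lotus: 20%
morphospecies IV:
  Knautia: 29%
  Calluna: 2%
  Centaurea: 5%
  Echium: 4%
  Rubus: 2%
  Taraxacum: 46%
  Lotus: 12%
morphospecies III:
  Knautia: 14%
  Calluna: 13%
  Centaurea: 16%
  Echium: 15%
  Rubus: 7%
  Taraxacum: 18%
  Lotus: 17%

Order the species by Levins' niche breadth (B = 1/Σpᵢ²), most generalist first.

Convert percentages to proportions (divide by 100).
Σp_IIᵢ² = 0.68² + 0.02² + 0.02² + 0.02² + 0.03² + 0.03² + 0.20² = 0.4624 + 0.0004 + 0.0004 + 0.0004 + 0.0009 + 0.0009 + 0.0400 = 0.5054
B_II = 1 / 0.5054 = 1.9786
Σp_IVᵢ² = 0.29² + 0.02² + 0.05² + 0.04² + 0.02² + 0.46² + 0.12² = 0.0841 + 0.0004 + 0.0025 + 0.0016 + 0.0004 + 0.2116 + 0.0144 = 0.3150
B_IV = 1 / 0.3150 = 3.1746
Σp_IIIᵢ² = 0.14² + 0.13² + 0.16² + 0.15² + 0.07² + 0.18² + 0.17² = 0.0196 + 0.0169 + 0.0256 + 0.0225 + 0.0049 + 0.0324 + 0.0289 = 0.1508
B_III = 1 / 0.1508 = 6.6313
Ranking by B (broadest → narrowest): morphospecies III (6.63) > morphospecies IV (3.17) > morphospecies II (1.98)

morphospecies III > morphospecies IV > morphospecies II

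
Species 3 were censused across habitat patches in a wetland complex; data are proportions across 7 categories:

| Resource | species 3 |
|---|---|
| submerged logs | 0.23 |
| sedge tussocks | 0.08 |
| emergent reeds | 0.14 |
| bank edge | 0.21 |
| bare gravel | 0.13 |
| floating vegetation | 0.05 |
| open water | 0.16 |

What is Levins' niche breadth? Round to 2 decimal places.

5.95

Σpᵢ² = 0.23² + 0.08² + 0.14² + 0.21² + 0.13² + 0.05² + 0.16² = 0.0529 + 0.0064 + 0.0196 + 0.0441 + 0.0169 + 0.0025 + 0.0256 = 0.1680
B = 1 / 0.1680 = 5.9524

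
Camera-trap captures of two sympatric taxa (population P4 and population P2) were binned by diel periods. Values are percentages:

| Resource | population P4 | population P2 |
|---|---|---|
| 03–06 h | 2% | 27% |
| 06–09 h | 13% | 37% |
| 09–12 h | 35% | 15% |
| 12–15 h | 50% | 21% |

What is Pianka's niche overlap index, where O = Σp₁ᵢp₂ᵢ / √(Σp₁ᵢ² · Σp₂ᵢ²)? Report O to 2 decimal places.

Convert percentages to proportions (divide by 100).
Σ p₁ᵢp₂ᵢ = 0.0054 + 0.0481 + 0.0525 + 0.1050 = 0.2110
Σp_1ᵢ² = 0.02² + 0.13² + 0.35² + 0.50² = 0.0004 + 0.0169 + 0.1225 + 0.2500 = 0.3898
Σp_2ᵢ² = 0.27² + 0.37² + 0.15² + 0.21² = 0.0729 + 0.1369 + 0.0225 + 0.0441 = 0.2764
O = 0.2110 / √(0.3898 × 0.2764) = 0.2110 / 0.32824 = 0.6428

0.64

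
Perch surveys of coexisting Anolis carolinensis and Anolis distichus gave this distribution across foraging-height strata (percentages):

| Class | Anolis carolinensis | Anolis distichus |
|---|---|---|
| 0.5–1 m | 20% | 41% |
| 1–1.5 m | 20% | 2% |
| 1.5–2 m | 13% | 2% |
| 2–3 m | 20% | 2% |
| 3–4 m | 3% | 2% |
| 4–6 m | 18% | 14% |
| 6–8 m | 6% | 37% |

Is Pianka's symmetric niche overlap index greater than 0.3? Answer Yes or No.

Convert percentages to proportions (divide by 100).
Σ p₁ᵢp₂ᵢ = 0.0820 + 0.0040 + 0.0026 + 0.0040 + 0.0006 + 0.0252 + 0.0222 = 0.1406
Σp_1ᵢ² = 0.20² + 0.20² + 0.13² + 0.20² + 0.03² + 0.18² + 0.06² = 0.0400 + 0.0400 + 0.0169 + 0.0400 + 0.0009 + 0.0324 + 0.0036 = 0.1738
Σp_2ᵢ² = 0.41² + 0.02² + 0.02² + 0.02² + 0.02² + 0.14² + 0.37² = 0.1681 + 0.0004 + 0.0004 + 0.0004 + 0.0004 + 0.0196 + 0.1369 = 0.3262
O = 0.1406 / √(0.1738 × 0.3262) = 0.1406 / 0.23810 = 0.5905
O = 0.5905 > 0.3 → Yes.

Yes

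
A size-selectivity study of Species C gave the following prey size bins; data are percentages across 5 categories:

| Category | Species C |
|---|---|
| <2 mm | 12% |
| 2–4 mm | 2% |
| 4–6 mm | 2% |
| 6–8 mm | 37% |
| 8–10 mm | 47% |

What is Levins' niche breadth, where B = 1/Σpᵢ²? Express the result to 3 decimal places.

2.681

Convert percentages to proportions (divide by 100).
Σpᵢ² = 0.12² + 0.02² + 0.02² + 0.37² + 0.47² = 0.0144 + 0.0004 + 0.0004 + 0.1369 + 0.2209 = 0.3730
B = 1 / 0.3730 = 2.68097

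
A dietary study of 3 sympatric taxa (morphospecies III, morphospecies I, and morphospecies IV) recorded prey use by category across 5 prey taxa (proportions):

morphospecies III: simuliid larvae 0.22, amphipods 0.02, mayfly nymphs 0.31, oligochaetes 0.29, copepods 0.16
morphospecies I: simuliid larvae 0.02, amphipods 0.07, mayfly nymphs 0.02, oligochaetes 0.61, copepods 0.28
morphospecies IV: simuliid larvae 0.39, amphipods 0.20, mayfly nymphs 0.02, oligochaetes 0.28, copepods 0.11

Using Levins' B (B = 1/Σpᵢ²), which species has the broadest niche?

Σp_IIIᵢ² = 0.22² + 0.02² + 0.31² + 0.29² + 0.16² = 0.0484 + 0.0004 + 0.0961 + 0.0841 + 0.0256 = 0.2546
B_III = 1 / 0.2546 = 3.9277
Σp_Iᵢ² = 0.02² + 0.07² + 0.02² + 0.61² + 0.28² = 0.0004 + 0.0049 + 0.0004 + 0.3721 + 0.0784 = 0.4562
B_I = 1 / 0.4562 = 2.1920
Σp_IVᵢ² = 0.39² + 0.20² + 0.02² + 0.28² + 0.11² = 0.1521 + 0.0400 + 0.0004 + 0.0784 + 0.0121 = 0.2830
B_IV = 1 / 0.2830 = 3.5336
Highest B → broadest niche (most generalist): morphospecies III (B = 3.93).

morphospecies III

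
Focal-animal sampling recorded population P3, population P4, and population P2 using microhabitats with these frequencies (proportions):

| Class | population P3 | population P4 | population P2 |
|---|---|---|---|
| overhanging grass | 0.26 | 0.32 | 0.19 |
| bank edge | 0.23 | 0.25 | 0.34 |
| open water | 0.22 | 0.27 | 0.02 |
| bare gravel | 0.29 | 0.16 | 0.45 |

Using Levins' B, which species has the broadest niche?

Σp_P3ᵢ² = 0.26² + 0.23² + 0.22² + 0.29² = 0.0676 + 0.0529 + 0.0484 + 0.0841 = 0.2530
B_P3 = 1 / 0.2530 = 3.9526
Σp_P4ᵢ² = 0.32² + 0.25² + 0.27² + 0.16² = 0.1024 + 0.0625 + 0.0729 + 0.0256 = 0.2634
B_P4 = 1 / 0.2634 = 3.7965
Σp_P2ᵢ² = 0.19² + 0.34² + 0.02² + 0.45² = 0.0361 + 0.1156 + 0.0004 + 0.2025 = 0.3546
B_P2 = 1 / 0.3546 = 2.8201
Highest B → broadest niche (most generalist): population P3 (B = 3.95).

population P3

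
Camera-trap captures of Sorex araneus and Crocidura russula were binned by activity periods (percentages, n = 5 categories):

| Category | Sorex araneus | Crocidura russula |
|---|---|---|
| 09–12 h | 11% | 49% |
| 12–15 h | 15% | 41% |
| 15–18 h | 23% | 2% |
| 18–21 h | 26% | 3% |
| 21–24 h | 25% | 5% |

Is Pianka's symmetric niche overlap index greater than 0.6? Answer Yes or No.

Convert percentages to proportions (divide by 100).
Σ p₁ᵢp₂ᵢ = 0.0539 + 0.0615 + 0.0046 + 0.0078 + 0.0125 = 0.1403
Σp_1ᵢ² = 0.11² + 0.15² + 0.23² + 0.26² + 0.25² = 0.0121 + 0.0225 + 0.0529 + 0.0676 + 0.0625 = 0.2176
Σp_2ᵢ² = 0.49² + 0.41² + 0.02² + 0.03² + 0.05² = 0.2401 + 0.1681 + 0.0004 + 0.0009 + 0.0025 = 0.4120
O = 0.1403 / √(0.2176 × 0.4120) = 0.1403 / 0.29942 = 0.4686
O = 0.4686 < 0.6 → No.

No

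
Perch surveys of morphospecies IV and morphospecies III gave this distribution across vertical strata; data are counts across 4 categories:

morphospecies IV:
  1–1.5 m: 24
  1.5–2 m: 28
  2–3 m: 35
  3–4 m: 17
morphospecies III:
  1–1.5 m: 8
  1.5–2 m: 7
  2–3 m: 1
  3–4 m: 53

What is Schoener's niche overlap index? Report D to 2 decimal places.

Proportions for morphospecies IV (n=104): 24/104=0.2308, 28/104=0.2692, 35/104=0.3365, 17/104=0.1635
Proportions for morphospecies III (n=69): 8/69=0.1159, 7/69=0.1014, 1/69=0.0145, 53/69=0.7681
Σ|p₁ᵢ − p₂ᵢ| = 0.1149 + 0.1678 + 0.3220 + 0.6046 = 1.2093
D = 1 − ½ × 1.2093 = 1 − 0.60465 = 0.39535

0.40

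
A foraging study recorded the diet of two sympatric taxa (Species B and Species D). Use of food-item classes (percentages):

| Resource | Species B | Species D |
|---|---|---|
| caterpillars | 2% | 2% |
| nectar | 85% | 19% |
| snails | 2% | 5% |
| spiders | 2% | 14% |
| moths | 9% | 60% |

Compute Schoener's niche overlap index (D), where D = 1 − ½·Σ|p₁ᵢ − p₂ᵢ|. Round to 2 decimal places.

Convert percentages to proportions (divide by 100).
Σ|p₁ᵢ − p₂ᵢ| = 0.00 + 0.66 + 0.03 + 0.12 + 0.51 = 1.32
D = 1 − ½ × 1.32 = 1 − 0.660 = 0.3400

0.34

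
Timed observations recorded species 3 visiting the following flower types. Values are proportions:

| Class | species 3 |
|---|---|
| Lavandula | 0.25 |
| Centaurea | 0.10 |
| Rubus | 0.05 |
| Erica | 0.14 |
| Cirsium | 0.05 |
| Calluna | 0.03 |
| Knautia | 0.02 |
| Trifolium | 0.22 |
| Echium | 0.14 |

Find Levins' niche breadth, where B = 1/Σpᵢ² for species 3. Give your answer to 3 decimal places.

6.010

Σpᵢ² = 0.25² + 0.10² + 0.05² + 0.14² + 0.05² + 0.03² + 0.02² + 0.22² + 0.14² = 0.0625 + 0.0100 + 0.0025 + 0.0196 + 0.0025 + 0.0009 + 0.0004 + 0.0484 + 0.0196 = 0.1664
B = 1 / 0.1664 = 6.00962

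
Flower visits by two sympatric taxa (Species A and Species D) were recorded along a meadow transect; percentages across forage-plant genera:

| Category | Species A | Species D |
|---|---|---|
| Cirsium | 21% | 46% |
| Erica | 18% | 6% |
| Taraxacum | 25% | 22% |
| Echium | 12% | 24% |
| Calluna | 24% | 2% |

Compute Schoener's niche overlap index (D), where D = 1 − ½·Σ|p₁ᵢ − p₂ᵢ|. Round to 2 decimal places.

Convert percentages to proportions (divide by 100).
Σ|p₁ᵢ − p₂ᵢ| = 0.25 + 0.12 + 0.03 + 0.12 + 0.22 = 0.74
D = 1 − ½ × 0.74 = 1 − 0.370 = 0.6300

0.63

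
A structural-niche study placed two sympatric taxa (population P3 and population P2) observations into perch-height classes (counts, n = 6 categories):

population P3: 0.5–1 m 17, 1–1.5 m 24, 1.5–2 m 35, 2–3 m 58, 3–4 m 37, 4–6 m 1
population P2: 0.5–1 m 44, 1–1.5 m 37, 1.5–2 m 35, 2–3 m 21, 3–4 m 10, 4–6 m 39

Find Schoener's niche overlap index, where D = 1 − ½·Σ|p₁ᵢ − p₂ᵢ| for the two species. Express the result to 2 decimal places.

0.60

Proportions for population P3 (n=172): 17/172=0.0988, 24/172=0.1395, 35/172=0.2035, 58/172=0.3372, 37/172=0.2151, 1/172=0.0058
Proportions for population P2 (n=186): 44/186=0.2366, 37/186=0.1989, 35/186=0.1882, 21/186=0.1129, 10/186=0.0538, 39/186=0.2097
Σ|p₁ᵢ − p₂ᵢ| = 0.1378 + 0.0594 + 0.0153 + 0.2243 + 0.1613 + 0.2039 = 0.8020
D = 1 − ½ × 0.8020 = 1 − 0.40100 = 0.59900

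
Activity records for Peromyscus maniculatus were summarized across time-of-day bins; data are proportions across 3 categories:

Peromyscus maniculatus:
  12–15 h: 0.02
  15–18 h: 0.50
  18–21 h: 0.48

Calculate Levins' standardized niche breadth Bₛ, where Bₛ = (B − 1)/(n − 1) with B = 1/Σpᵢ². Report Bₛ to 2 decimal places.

Σpᵢ² = 0.02² + 0.50² + 0.48² = 0.0004 + 0.2500 + 0.2304 = 0.4808
B = 1 / 0.4808 = 2.0799
Bₛ = (B − 1)/(n − 1) = (2.0799 − 1)/(3 − 1) = 1.0799/2 = 0.5400

0.54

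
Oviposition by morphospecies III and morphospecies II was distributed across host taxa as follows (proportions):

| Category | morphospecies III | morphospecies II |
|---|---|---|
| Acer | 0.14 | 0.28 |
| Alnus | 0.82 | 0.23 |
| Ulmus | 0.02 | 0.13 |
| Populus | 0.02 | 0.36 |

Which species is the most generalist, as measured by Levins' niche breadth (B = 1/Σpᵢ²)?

Σp_IIIᵢ² = 0.14² + 0.82² + 0.02² + 0.02² = 0.0196 + 0.6724 + 0.0004 + 0.0004 = 0.6928
B_III = 1 / 0.6928 = 1.4434
Σp_IIᵢ² = 0.28² + 0.23² + 0.13² + 0.36² = 0.0784 + 0.0529 + 0.0169 + 0.1296 = 0.2778
B_II = 1 / 0.2778 = 3.5997
Highest B → broadest niche (most generalist): morphospecies II (B = 3.60).

morphospecies II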